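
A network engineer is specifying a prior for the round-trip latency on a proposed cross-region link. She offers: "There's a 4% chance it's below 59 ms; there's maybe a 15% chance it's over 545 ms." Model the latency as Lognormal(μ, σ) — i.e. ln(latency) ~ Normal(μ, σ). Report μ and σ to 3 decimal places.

If T ~ Lognormal(μ,σ) then ln T ~ Normal(μ,σ), so the p-quantile of ln T is μ + z_p·σ.
ln(59) = 4.078 and ln(545) = 6.301; z_{0.04} = -1.751, z_{0.85} = 1.036.
σ = (6.301 − 4.078)/(1.036 − (-1.751)) = 0.798.
μ = 4.078 − (-1.751)·0.798 = 5.474.

μ ≈ 5.474, σ ≈ 0.798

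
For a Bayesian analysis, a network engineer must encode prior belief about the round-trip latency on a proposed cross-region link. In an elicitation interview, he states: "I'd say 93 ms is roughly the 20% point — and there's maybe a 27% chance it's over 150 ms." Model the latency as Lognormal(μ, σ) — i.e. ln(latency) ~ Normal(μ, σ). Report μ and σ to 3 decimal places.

If T ~ Lognormal(μ,σ) then ln T ~ Normal(μ,σ), so the p-quantile of ln T is μ + z_p·σ.
ln(93) = 4.533 and ln(150) = 5.011; z_{0.2} = -0.8416, z_{0.73} = 0.6128.
σ = (5.011 − 4.533)/(0.6128 − (-0.8416)) = 0.329.
μ = 4.533 − (-0.8416)·0.329 = 4.809.

μ ≈ 4.809, σ ≈ 0.329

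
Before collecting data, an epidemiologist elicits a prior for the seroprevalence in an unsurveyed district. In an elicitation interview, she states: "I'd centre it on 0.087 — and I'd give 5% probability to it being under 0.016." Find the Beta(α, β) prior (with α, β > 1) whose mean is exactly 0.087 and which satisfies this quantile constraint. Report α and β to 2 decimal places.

α ≈ 1.96, β ≈ 20.57

With mean 0.087 fixed, write α = 0.087s, β = 0.913s where s = α+β.
Need P(θ < 0.016) = 0.05 under Beta(0.087s, 0.913s). Normal approximation: (q−m)/√(m(1−m)/s) ≈ z_{0.05} = -1.64, so s ≈ 0.087·0.913·(-1.64)²/(0.016−0.087)² = 42.6.
At s = 42.6: P(θ<0.016) ≈ 0.008. Adjusting to match 0.05 gives s ≈ 22.53.
So α = 0.087·22.53 ≈ 1.96, β = 0.913·22.53 ≈ 20.57.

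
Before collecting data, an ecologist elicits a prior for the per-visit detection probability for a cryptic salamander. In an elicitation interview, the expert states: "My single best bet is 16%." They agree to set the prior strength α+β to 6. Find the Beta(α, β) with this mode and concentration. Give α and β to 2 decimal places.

For α,β > 1 the Beta mode is (α−1)/(α+β−2). With α+β = 6, the mode is (α−1)/4.
Set (α−1)/4 = 0.16 → α = 1 + 0.16·4 = 1.64.
β = 6 − α = 4.36.

α = 1.64, β = 4.36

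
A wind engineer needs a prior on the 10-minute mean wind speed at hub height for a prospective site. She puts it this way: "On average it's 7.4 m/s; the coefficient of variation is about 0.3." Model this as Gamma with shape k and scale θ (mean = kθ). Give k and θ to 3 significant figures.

For Gamma(k, scale θ): mean = kθ, variance = kθ², so CV = 1/√k.
CV = 0.3, hence k = 1/CV² = 11.1.
Then θ = mean/k = 7.4/11.1 = 0.666.

k ≈ 11.1, θ ≈ 0.666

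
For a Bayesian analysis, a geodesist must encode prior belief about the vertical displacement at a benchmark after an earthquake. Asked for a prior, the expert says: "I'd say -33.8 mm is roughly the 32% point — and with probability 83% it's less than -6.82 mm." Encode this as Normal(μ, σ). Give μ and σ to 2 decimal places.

The p-quantile of Normal(μ,σ) is μ + z_p·σ, with z_{0.32} = -0.4677 and z_{0.83} = 0.9542.
Eliminate σ: μ = (z₂·x₁ − z₁·x₂)/(z₂ − z₁) = (0.9542·-33.8 − (-0.4677)·-6.82)/1.422 = -24.93.
Then σ = (x₂ − x₁)/(z₂ − z₁) = (-6.82 − -33.8)/1.422 = 18.98.

μ = -24.93, σ = 18.98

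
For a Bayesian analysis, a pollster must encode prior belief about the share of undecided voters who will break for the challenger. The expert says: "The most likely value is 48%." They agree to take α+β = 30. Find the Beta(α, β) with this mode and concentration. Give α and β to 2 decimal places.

α = 14.44, β = 15.56

For α,β > 1 the Beta mode is (α−1)/(α+β−2). With α+β = 30, the mode is (α−1)/28.
Set (α−1)/28 = 0.48 → α = 1 + 0.48·28 = 14.44.
β = 30 − α = 15.56.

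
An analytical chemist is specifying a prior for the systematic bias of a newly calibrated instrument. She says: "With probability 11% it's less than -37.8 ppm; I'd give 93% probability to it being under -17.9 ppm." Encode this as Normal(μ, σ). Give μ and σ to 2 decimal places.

μ = -28.77, σ = 7.36

For Normal(μ,σ), the p-quantile is μ + z_p·σ. Here z_{0.11} = -1.227, z_{0.93} = 1.476.
So -37.8 = μ − 1.227σ and -17.9 = μ + 1.476σ.
Subtracting: σ = (-17.9 − -37.8)/(1.476 − (-1.227)) = 7.36.
Then μ = -37.8 − (-1.227)·7.36 = -28.77.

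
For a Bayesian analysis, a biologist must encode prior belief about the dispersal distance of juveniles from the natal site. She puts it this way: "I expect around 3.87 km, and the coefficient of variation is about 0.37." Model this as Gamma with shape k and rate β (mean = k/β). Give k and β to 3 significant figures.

For Gamma(k, rate β): mean = k/β, variance = k/β², so CV = 1/√k.
CV = 0.37, hence k = 1/CV² = 7.3.
Then β = k/mean = 7.3/3.87 = 1.89.

k ≈ 7.3, β ≈ 1.89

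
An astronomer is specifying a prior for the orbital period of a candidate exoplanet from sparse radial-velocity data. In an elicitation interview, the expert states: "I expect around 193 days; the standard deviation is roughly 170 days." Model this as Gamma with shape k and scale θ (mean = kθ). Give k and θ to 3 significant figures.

k ≈ 1.29, θ ≈ 150

For Gamma(k, scale θ): mean = kθ, variance = kθ², so CV = 1/√k.
CV = SD/mean = 170/193 = 0.8808, hence k = 1/CV² = 1.29.
Then θ = mean/k = 193/1.29 = 150.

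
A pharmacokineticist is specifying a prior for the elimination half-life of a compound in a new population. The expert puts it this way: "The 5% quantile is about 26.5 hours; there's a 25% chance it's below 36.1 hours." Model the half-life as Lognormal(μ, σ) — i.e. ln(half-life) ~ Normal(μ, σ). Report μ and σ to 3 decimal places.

If T ~ Lognormal(μ,σ) then ln T ~ Normal(μ,σ), so the p-quantile of ln T is μ + z_p·σ.
ln(26.5) = 3.277 and ln(36.1) = 3.586; z_{0.05} = -1.645, z_{0.25} = -0.6745.
σ = (3.586 − 3.277)/(-0.6745 − (-1.645)) = 0.319.
μ = 3.277 − (-1.645)·0.319 = 3.801.

μ ≈ 3.801, σ ≈ 0.319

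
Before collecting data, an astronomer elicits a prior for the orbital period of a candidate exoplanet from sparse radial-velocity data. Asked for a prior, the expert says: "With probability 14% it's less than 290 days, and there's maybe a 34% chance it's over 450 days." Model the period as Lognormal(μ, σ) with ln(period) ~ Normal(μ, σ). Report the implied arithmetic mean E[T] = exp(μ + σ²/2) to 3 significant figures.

If T ~ Lognormal(μ,σ) then ln T ~ Normal(μ,σ), so the p-quantile of ln T is μ + z_p·σ.
ln(290) = 5.67 and ln(450) = 6.109; z_{0.14} = -1.08, z_{0.66} = 0.4125.
σ = (6.109 − 5.67)/(0.4125 − (-1.08)) = 0.294.
μ = 5.67 − (-1.08)·0.294 = 5.988.
E[T] = exp(μ + σ²/2) = exp(5.988 + 0.0433) = 416 days.

E[T] ≈ 416 days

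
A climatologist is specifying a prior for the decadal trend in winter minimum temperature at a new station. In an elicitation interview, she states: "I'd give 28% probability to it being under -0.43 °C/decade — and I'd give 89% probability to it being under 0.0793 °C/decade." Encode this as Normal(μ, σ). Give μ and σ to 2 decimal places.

The p-quantile of Normal(μ,σ) is μ + z_p·σ, with z_{0.28} = -0.5828 and z_{0.89} = 1.227.
Eliminate σ: μ = (z₂·x₁ − z₁·x₂)/(z₂ − z₁) = (1.227·-0.43 − (-0.5828)·0.0793)/1.809 = -0.27.
Then σ = (x₂ − x₁)/(z₂ − z₁) = (0.0793 − -0.43)/1.809 = 0.28.

μ = -0.27, σ = 0.28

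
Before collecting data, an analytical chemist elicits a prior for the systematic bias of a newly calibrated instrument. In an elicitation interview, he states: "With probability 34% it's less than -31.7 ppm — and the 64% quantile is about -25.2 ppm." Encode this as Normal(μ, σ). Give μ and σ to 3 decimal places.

μ = -28.222, σ = 8.431

For Normal(μ,σ), the p-quantile is μ + z_p·σ. Here z_{0.34} = -0.4125, z_{0.64} = 0.3585.
So -31.7 = μ − 0.4125σ and -25.2 = μ + 0.3585σ.
Subtracting: σ = (-25.2 − -31.7)/(0.3585 − (-0.4125)) = 8.431.
Then μ = -31.7 − (-0.4125)·8.431 = -28.222.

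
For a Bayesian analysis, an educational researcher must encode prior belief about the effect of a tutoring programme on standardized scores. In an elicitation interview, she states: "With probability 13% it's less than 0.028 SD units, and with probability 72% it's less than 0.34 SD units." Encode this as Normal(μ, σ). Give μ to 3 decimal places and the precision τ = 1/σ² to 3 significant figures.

For Normal(μ,σ), the p-quantile is μ + z_p·σ. Here z_{0.13} = -1.126, z_{0.72} = 0.5828.
So 0.028 = μ − 1.126σ and 0.34 = μ + 0.5828σ.
Subtracting: σ = (0.34 − 0.028)/(0.5828 − (-1.126)) = 0.183.
Then μ = 0.028 − (-1.126)·0.183 = 0.234.
Precision τ = 1/σ² = 1/0.1825² = 30.

μ = 0.234, τ = 30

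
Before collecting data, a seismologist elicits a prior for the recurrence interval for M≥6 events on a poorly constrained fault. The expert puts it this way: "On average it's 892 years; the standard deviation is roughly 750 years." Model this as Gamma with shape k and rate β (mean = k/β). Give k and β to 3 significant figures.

k ≈ 1.41, β ≈ 0.00159

For Gamma(k, rate β): mean = k/β, variance = k/β², so CV = 1/√k.
CV = SD/mean = 750/892 = 0.8408, hence k = 1/CV² = 1.41.
Then β = k/mean = 1.41/892 = 0.00159.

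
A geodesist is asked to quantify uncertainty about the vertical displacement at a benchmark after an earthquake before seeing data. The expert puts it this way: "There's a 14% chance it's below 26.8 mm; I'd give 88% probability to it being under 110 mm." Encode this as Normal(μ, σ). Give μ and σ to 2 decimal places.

μ = 66.65, σ = 36.89

The p-quantile of Normal(μ,σ) is μ + z_p·σ, with z_{0.14} = -1.08 and z_{0.88} = 1.175.
Eliminate σ: μ = (z₂·x₁ − z₁·x₂)/(z₂ − z₁) = (1.175·26.8 − (-1.08)·110)/2.255 = 66.65.
Then σ = (x₂ − x₁)/(z₂ − z₁) = (110 − 26.8)/2.255 = 36.89.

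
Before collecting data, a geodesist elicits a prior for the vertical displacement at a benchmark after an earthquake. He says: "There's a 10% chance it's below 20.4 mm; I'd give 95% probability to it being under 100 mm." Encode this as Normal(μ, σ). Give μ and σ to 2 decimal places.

The p-quantile of Normal(μ,σ) is μ + z_p·σ, with z_{0.1} = -1.282 and z_{0.95} = 1.645.
Eliminate σ: μ = (z₂·x₁ − z₁·x₂)/(z₂ − z₁) = (1.645·20.4 − (-1.282)·100)/2.926 = 55.26.
Then σ = (x₂ − x₁)/(z₂ − z₁) = (100 − 20.4)/2.926 = 27.20.

μ = 55.26, σ = 27.20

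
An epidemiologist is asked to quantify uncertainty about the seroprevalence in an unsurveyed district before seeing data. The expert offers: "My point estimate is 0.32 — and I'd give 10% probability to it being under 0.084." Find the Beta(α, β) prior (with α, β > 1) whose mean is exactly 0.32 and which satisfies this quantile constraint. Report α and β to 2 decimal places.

α ≈ 1.54, β ≈ 3.27

With mean 0.32 fixed, write α = 0.32s, β = 0.68s where s = α+β.
Need P(θ < 0.084) = 0.1 under Beta(0.32s, 0.68s). Normal approximation: (q−m)/√(m(1−m)/s) ≈ z_{0.1} = -1.28, so s ≈ 0.32·0.68·(-1.28)²/(0.084−0.32)² = 6.4.
At s = 6.4: P(θ<0.084) ≈ 0.062. Adjusting to match 0.1 gives s ≈ 4.80.
So α = 0.32·4.80 ≈ 1.54, β = 0.68·4.80 ≈ 3.27.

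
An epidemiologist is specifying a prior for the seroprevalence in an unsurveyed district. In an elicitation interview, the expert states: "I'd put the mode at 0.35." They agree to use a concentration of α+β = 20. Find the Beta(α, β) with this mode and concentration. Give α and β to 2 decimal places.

α = 7.30, β = 12.70

For α,β > 1 the Beta mode is (α−1)/(α+β−2). With α+β = 20, the mode is (α−1)/18.
Set (α−1)/18 = 0.35 → α = 1 + 0.35·18 = 7.30.
β = 20 − α = 12.70.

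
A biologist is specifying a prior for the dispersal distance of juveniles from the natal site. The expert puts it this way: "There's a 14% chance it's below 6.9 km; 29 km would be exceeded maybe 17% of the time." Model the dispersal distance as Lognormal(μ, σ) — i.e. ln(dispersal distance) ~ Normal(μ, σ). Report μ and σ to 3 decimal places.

μ ≈ 2.694, σ ≈ 0.706

If T ~ Lognormal(μ,σ) then ln T ~ Normal(μ,σ), so the p-quantile of ln T is μ + z_p·σ.
ln(6.9) = 1.932 and ln(29) = 3.367; z_{0.14} = -1.08, z_{0.83} = 0.9542.
σ = (3.367 − 1.932)/(0.9542 − (-1.08)) = 0.706.
μ = 1.932 − (-1.08)·0.706 = 2.694.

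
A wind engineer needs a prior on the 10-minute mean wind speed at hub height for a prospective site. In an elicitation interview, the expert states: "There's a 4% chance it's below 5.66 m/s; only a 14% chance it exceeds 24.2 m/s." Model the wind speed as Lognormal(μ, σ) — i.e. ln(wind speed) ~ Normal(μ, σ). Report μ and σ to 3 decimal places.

If T ~ Lognormal(μ,σ) then ln T ~ Normal(μ,σ), so the p-quantile of ln T is μ + z_p·σ.
ln(5.66) = 1.733 and ln(24.2) = 3.186; z_{0.04} = -1.751, z_{0.86} = 1.08.
σ = (3.186 − 1.733)/(1.08 − (-1.751)) = 0.513.
μ = 1.733 − (-1.751)·0.513 = 2.632.

μ ≈ 2.632, σ ≈ 0.513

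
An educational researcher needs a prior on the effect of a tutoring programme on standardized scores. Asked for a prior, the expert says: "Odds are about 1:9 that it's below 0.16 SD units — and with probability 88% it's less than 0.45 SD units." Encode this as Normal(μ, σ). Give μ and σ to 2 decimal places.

μ = 0.31, σ = 0.12

The p-quantile of Normal(μ,σ) is μ + z_p·σ, with z_{0.1} = -1.282 and z_{0.88} = 1.175.
Eliminate σ: μ = (z₂·x₁ − z₁·x₂)/(z₂ − z₁) = (1.175·0.16 − (-1.282)·0.45)/2.457 = 0.31.
Then σ = (x₂ − x₁)/(z₂ − z₁) = (0.45 − 0.16)/2.457 = 0.12.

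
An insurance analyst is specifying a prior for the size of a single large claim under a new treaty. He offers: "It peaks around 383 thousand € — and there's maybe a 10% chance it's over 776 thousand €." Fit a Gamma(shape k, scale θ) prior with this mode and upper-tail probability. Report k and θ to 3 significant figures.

Gamma(k,θ) with k>1 has mode (k−1)θ, so θ = 383/(k−1).
Need P(X < 776) = 0.9 with θ tied to k this way. Start at k = 2, θ = 383: P(X<776) ≈ 0.601.
Too low — raise k to concentrate. Iterating converges to k ≈ 4.85.
Then θ = 383/(4.85−1) ≈ 99.5.

k ≈ 4.85, θ ≈ 99.5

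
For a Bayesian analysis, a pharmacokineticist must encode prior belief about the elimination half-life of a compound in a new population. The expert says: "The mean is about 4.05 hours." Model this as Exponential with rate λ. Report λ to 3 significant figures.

λ ≈ 0.247

Exponential mean = 1/λ, so λ = 1/4.05 = 0.247.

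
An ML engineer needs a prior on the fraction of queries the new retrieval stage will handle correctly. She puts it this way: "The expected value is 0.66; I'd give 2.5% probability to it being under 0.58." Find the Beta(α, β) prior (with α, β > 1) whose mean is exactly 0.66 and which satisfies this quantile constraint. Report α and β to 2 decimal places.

With mean 0.66 fixed, write α = 0.66s, β = 0.34s where s = α+β.
Need P(θ < 0.58) = 0.025 under Beta(0.66s, 0.34s). Normal approximation: (q−m)/√(m(1−m)/s) ≈ z_{0.025} = -1.96, so s ≈ 0.66·0.34·(-1.96)²/(0.58−0.66)² = 134.7.
At s = 134.7: P(θ<0.58) ≈ 0.028. Adjusting to match 0.025 gives s ≈ 140.74.
So α = 0.66·140.74 ≈ 92.89, β = 0.34·140.74 ≈ 47.85.

α ≈ 92.89, β ≈ 47.85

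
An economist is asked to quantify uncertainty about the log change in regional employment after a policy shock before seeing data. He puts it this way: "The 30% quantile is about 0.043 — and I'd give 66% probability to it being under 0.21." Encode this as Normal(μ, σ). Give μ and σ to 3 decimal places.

μ = 0.136, σ = 0.178

For Normal(μ,σ), the p-quantile is μ + z_p·σ. Here z_{0.3} = -0.5244, z_{0.66} = 0.4125.
So 0.043 = μ − 0.5244σ and 0.21 = μ + 0.4125σ.
Subtracting: σ = (0.21 − 0.043)/(0.4125 − (-0.5244)) = 0.178.
Then μ = 0.043 − (-0.5244)·0.178 = 0.136.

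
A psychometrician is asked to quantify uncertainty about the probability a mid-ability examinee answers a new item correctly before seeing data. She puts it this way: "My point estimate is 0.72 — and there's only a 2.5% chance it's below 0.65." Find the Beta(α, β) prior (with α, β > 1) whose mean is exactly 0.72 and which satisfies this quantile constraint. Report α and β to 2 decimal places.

α ≈ 121.15, β ≈ 47.11

With mean 0.72 fixed, write α = 0.72s, β = 0.28s where s = α+β.
Need P(θ < 0.65) = 0.025 under Beta(0.72s, 0.28s). Normal approximation: (q−m)/√(m(1−m)/s) ≈ z_{0.025} = -1.96, so s ≈ 0.72·0.28·(-1.96)²/(0.65−0.72)² = 158.0.
At s = 158.0: P(θ<0.65) ≈ 0.029. Adjusting to match 0.025 gives s ≈ 168.26.
So α = 0.72·168.26 ≈ 121.15, β = 0.28·168.26 ≈ 47.11.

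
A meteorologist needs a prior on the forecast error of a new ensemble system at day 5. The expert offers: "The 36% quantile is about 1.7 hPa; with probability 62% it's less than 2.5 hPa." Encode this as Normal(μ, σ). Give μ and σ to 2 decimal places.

For Normal(μ,σ), the p-quantile is μ + z_p·σ. Here z_{0.36} = -0.3585, z_{0.62} = 0.3055.
So 1.7 = μ − 0.3585σ and 2.5 = μ + 0.3055σ.
Subtracting: σ = (2.5 − 1.7)/(0.3055 − (-0.3585)) = 1.20.
Then μ = 1.7 − (-0.3585)·1.20 = 2.13.

μ = 2.13, σ = 1.20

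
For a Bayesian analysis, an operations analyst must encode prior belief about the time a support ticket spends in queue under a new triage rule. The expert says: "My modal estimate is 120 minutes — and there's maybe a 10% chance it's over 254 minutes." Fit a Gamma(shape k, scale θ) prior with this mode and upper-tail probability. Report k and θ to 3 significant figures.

k ≈ 4.42, θ ≈ 35.1

Gamma(k,θ) with k>1 has mode (k−1)θ, so θ = 120/(k−1).
Need P(X < 254) = 0.9 with θ tied to k this way. Start at k = 2, θ = 120: P(X<254) ≈ 0.625.
Too low — raise k to concentrate. Iterating converges to k ≈ 4.42.
Then θ = 120/(4.42−1) ≈ 35.1.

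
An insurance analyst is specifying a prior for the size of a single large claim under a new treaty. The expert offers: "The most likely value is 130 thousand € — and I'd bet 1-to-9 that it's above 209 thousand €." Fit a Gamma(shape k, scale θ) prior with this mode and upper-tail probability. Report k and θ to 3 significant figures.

k ≈ 9.34, θ ≈ 15.6

Gamma(k,θ) with k>1 has mode (k−1)θ, so θ = 130/(k−1).
Need P(X < 209) = 0.9 with θ tied to k this way. Start at k = 2, θ = 130: P(X<209) ≈ 0.478.
Too low — raise k to concentrate. Iterating converges to k ≈ 9.34.
Then θ = 130/(9.34−1) ≈ 15.6.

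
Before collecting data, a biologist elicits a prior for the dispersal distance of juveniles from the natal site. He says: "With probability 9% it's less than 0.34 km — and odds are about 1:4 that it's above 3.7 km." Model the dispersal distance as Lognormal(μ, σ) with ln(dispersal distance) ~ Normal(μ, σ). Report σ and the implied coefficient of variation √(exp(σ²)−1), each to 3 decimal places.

σ ≈ 1.094, CV ≈ 1.519

If T ~ Lognormal(μ,σ) then ln T ~ Normal(μ,σ), so the p-quantile of ln T is μ + z_p·σ.
ln(0.34) = -1.079 and ln(3.7) = 1.308; z_{0.09} = -1.341, z_{0.8} = 0.8416.
σ = (1.308 − -1.079)/(0.8416 − (-1.341)) = 1.094.
μ = -1.079 − (-1.341)·1.094 = 0.388.
CV = √(exp(σ²)−1) = √(exp(1.1965)−1) = 1.519.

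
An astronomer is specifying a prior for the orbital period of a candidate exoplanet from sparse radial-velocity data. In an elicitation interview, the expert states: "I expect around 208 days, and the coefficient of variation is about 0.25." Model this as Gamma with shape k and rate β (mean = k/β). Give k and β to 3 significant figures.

For Gamma(k, rate β): mean = k/β, variance = k/β², so CV = 1/√k.
CV = 0.25, hence k = 1/CV² = 16.
Then β = k/mean = 16/208 = 0.0769.

k ≈ 16, β ≈ 0.0769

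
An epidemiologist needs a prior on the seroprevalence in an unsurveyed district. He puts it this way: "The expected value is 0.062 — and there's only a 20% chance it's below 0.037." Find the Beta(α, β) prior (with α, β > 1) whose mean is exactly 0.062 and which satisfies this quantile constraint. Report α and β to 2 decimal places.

α ≈ 4.21, β ≈ 63.71

With mean 0.062 fixed, write α = 0.062s, β = 0.938s where s = α+β.
Need P(θ < 0.037) = 0.2 under Beta(0.062s, 0.938s). Normal approximation: (q−m)/√(m(1−m)/s) ≈ z_{0.2} = -0.842, so s ≈ 0.062·0.938·(-0.842)²/(0.037−0.062)² = 65.9.
At s = 65.9: P(θ<0.037) ≈ 0.205. Adjusting to match 0.2 gives s ≈ 67.92.
So α = 0.062·67.92 ≈ 4.21, β = 0.938·67.92 ≈ 63.71.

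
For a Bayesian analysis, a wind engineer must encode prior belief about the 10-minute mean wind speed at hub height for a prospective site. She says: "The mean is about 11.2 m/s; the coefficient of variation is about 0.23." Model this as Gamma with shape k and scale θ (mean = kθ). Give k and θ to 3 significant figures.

k ≈ 18.9, θ ≈ 0.592

For Gamma(k, scale θ): mean = kθ, variance = kθ², so CV = 1/√k.
CV = 0.23, hence k = 1/CV² = 18.9.
Then θ = mean/k = 11.2/18.9 = 0.592.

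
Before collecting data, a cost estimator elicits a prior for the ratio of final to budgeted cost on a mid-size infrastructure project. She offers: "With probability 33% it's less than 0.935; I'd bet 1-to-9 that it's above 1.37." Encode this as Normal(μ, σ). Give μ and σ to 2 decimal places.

For Normal(μ,σ), the p-quantile is μ + z_p·σ. Here z_{0.33} = -0.4399, z_{0.9} = 1.282.
So 0.935 = μ − 0.4399σ and 1.37 = μ + 1.282σ.
Subtracting: σ = (1.37 − 0.935)/(1.282 − (-0.4399)) = 0.25.
Then μ = 0.935 − (-0.4399)·0.25 = 1.05.

μ = 1.05, σ = 0.25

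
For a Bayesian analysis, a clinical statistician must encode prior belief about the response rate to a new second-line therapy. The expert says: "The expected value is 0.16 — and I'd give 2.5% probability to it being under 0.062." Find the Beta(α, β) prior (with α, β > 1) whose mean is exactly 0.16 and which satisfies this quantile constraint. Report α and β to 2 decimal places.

With mean 0.16 fixed, write α = 0.16s, β = 0.84s where s = α+β.
Need P(θ < 0.062) = 0.025 under Beta(0.16s, 0.84s). Normal approximation: (q−m)/√(m(1−m)/s) ≈ z_{0.025} = -1.96, so s ≈ 0.16·0.84·(-1.96)²/(0.062−0.16)² = 53.8.
At s = 53.8: P(θ<0.062) ≈ 0.008. Adjusting to match 0.025 gives s ≈ 36.69.
So α = 0.16·36.69 ≈ 5.87, β = 0.84·36.69 ≈ 30.82.

α ≈ 5.87, β ≈ 30.82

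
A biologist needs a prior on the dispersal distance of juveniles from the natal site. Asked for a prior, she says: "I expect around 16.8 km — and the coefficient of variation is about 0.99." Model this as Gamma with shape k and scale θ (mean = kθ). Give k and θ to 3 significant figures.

k ≈ 1.02, θ ≈ 16.5

For Gamma(k, scale θ): mean = kθ, variance = kθ², so CV = 1/√k.
CV = 0.99, hence k = 1/CV² = 1.02.
Then θ = mean/k = 16.8/1.02 = 16.5.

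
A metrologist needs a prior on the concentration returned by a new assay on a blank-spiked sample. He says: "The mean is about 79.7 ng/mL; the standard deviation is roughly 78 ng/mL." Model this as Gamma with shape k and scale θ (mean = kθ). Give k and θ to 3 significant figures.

For Gamma(k, scale θ): mean = kθ, variance = kθ², so CV = 1/√k.
CV = SD/mean = 78/79.7 = 0.9787, hence k = 1/CV² = 1.04.
Then θ = mean/k = 79.7/1.04 = 76.3.

k ≈ 1.04, θ ≈ 76.3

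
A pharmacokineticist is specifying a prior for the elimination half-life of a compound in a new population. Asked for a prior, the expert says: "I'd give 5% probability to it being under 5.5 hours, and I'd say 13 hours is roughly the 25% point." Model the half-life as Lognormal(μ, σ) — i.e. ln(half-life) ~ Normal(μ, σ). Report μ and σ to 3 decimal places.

μ ≈ 3.163, σ ≈ 0.886

If T ~ Lognormal(μ,σ) then ln T ~ Normal(μ,σ), so the p-quantile of ln T is μ + z_p·σ.
ln(5.5) = 1.705 and ln(13) = 2.565; z_{0.05} = -1.645, z_{0.25} = -0.6745.
σ = (2.565 − 1.705)/(-0.6745 − (-1.645)) = 0.886.
μ = 1.705 − (-1.645)·0.886 = 3.163.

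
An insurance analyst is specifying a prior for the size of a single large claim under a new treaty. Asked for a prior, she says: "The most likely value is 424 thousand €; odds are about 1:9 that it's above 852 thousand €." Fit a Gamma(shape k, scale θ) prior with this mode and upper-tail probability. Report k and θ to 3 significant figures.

Gamma(k,θ) with k>1 has mode (k−1)θ, so θ = 424/(k−1).
Need P(X < 852) = 0.9 with θ tied to k this way. Start at k = 2, θ = 424: P(X<852) ≈ 0.597.
Too low — raise k to concentrate. Iterating converges to k ≈ 4.94.
Then θ = 424/(4.94−1) ≈ 108.

k ≈ 4.94, θ ≈ 108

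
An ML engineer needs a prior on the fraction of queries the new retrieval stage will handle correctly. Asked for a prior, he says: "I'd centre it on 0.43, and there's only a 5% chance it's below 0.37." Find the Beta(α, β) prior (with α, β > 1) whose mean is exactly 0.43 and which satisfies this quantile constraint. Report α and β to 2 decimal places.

With mean 0.43 fixed, write α = 0.43s, β = 0.57s where s = α+β.
Need P(θ < 0.37) = 0.05 under Beta(0.43s, 0.57s). Normal approximation: (q−m)/√(m(1−m)/s) ≈ z_{0.05} = -1.64, so s ≈ 0.43·0.57·(-1.64)²/(0.37−0.43)² = 184.2.
At s = 184.2: P(θ<0.37) ≈ 0.048. Adjusting to match 0.05 gives s ≈ 180.64.
So α = 0.43·180.64 ≈ 77.68, β = 0.57·180.64 ≈ 102.97.

α ≈ 77.68, β ≈ 102.97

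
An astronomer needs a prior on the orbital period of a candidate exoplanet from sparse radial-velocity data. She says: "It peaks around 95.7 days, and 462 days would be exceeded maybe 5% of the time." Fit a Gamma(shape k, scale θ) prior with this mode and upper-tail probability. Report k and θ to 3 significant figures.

Gamma(k,θ) with k>1 has mode (k−1)θ, so θ = 95.7/(k−1).
Need P(X < 462) = 0.95 with θ tied to k this way. Start at k = 2, θ = 95.7: P(X<462) ≈ 0.953.
Too high — lower k to spread out. Iterating converges to k ≈ 1.97.
Then θ = 95.7/(1.97−1) ≈ 98.3.

k ≈ 1.97, θ ≈ 98.3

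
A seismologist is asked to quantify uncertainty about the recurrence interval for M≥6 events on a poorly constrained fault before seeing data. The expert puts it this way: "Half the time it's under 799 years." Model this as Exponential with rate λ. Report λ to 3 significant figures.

Exponential median = ln 2 / λ, so λ = ln 2 / 799.0 = 0.000868.

λ ≈ 0.000868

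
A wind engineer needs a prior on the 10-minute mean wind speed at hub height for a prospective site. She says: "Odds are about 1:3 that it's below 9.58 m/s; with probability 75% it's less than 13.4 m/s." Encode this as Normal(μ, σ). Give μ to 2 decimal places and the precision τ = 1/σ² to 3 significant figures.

μ = 11.49, τ = 0.125

The p-quantile of Normal(μ,σ) is μ + z_p·σ, with z_{0.25} = -0.6745 and z_{0.75} = 0.6745.
Eliminate σ: μ = (z₂·x₁ − z₁·x₂)/(z₂ − z₁) = (0.6745·9.58 − (-0.6745)·13.4)/1.349 = 11.49.
Then σ = (x₂ − x₁)/(z₂ − z₁) = (13.4 − 9.58)/1.349 = 2.83.
Precision τ = 1/σ² = 1/2.832² = 0.125.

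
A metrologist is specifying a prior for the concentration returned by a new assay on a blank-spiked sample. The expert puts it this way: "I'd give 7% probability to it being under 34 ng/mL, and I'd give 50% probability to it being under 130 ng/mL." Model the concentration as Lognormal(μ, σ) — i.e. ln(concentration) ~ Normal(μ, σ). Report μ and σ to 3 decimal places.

μ ≈ 4.868, σ ≈ 0.909

If T ~ Lognormal(μ,σ) then ln T ~ Normal(μ,σ), so the p-quantile of ln T is μ + z_p·σ.
ln(34) = 3.526 and ln(130) = 4.868; z_{0.07} = -1.476, z_{0.5} = 0.
σ = (4.868 − 3.526)/(0 − (-1.476)) = 0.909.
μ = 3.526 − (-1.476)·0.909 = 4.868.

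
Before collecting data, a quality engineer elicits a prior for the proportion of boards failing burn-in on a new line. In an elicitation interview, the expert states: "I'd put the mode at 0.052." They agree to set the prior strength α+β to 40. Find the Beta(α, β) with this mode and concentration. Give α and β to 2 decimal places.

α = 2.98, β = 37.02

For α,β > 1 the Beta mode is (α−1)/(α+β−2). With α+β = 40, the mode is (α−1)/38.
Set (α−1)/38 = 0.052 → α = 1 + 0.052·38 = 2.98.
β = 40 − α = 37.02.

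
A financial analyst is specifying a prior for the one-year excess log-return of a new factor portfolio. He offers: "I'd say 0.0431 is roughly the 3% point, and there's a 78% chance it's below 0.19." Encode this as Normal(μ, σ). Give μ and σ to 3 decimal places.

The p-quantile of Normal(μ,σ) is μ + z_p·σ, with z_{0.03} = -1.881 and z_{0.78} = 0.7722.
Eliminate σ: μ = (z₂·x₁ − z₁·x₂)/(z₂ − z₁) = (0.7722·0.0431 − (-1.881)·0.19)/2.653 = 0.147.
Then σ = (x₂ − x₁)/(z₂ − z₁) = (0.19 − 0.0431)/2.653 = 0.055.

μ = 0.147, σ = 0.055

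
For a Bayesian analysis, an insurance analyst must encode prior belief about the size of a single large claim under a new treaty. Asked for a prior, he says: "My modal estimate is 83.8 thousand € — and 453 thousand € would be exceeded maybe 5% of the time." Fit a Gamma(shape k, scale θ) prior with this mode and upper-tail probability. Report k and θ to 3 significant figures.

Gamma(k,θ) with k>1 has mode (k−1)θ, so θ = 83.8/(k−1).
Need P(X < 453) = 0.95 with θ tied to k this way. Start at k = 2, θ = 83.8: P(X<453) ≈ 0.971.
Too high — lower k to spread out. Iterating converges to k ≈ 1.82.
Then θ = 83.8/(1.82−1) ≈ 102.

k ≈ 1.82, θ ≈ 102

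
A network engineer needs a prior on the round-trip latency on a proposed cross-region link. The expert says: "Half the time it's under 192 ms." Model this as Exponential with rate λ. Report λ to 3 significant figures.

Exponential median = ln 2 / λ, so λ = ln 2 / 192.0 = 0.00361.

λ ≈ 0.00361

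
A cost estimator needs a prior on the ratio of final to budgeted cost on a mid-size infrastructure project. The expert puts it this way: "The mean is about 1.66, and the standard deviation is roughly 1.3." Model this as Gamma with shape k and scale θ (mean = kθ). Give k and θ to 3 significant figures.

k ≈ 1.63, θ ≈ 1.02

For Gamma(k, scale θ): mean = kθ, variance = kθ², so CV = 1/√k.
CV = SD/mean = 1.3/1.66 = 0.7831, hence k = 1/CV² = 1.63.
Then θ = mean/k = 1.66/1.63 = 1.02.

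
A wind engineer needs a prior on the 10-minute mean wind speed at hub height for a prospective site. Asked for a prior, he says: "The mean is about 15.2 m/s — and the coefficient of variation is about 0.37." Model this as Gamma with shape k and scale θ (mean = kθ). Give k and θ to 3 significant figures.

k ≈ 7.3, θ ≈ 2.08

For Gamma(k, scale θ): mean = kθ, variance = kθ², so CV = 1/√k.
CV = 0.37, hence k = 1/CV² = 7.3.
Then θ = mean/k = 15.2/7.3 = 2.08.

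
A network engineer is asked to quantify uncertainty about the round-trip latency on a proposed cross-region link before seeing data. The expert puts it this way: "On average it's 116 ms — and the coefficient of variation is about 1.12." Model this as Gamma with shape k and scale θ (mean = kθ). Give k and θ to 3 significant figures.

For Gamma(k, scale θ): mean = kθ, variance = kθ², so CV = 1/√k.
CV = 1.12, hence k = 1/CV² = 0.797.
Then θ = mean/k = 116/0.797 = 146.

k ≈ 0.797, θ ≈ 146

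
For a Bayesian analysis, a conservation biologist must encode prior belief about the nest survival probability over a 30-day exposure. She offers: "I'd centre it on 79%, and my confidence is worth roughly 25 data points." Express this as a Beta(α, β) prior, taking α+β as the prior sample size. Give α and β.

Under the effective-sample-size interpretation, Beta(α, β) has prior mean α/(α+β) and prior sample size α+β.
So α+β = 25 and α/(α+β) = 0.79, giving α = 0.79·25 = 19.75 and β = 25 − 19.75 = 5.25.

α = 19.75, β = 5.25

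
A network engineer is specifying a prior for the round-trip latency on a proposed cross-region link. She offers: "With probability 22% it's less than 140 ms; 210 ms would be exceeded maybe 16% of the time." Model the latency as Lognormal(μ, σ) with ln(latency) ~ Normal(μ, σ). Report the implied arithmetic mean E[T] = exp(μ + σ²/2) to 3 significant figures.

E[T] ≈ 172 ms

If T ~ Lognormal(μ,σ) then ln T ~ Normal(μ,σ), so the p-quantile of ln T is μ + z_p·σ.
ln(140) = 4.942 and ln(210) = 5.347; z_{0.22} = -0.7722, z_{0.84} = 0.9945.
σ = (5.347 − 4.942)/(0.9945 − (-0.7722)) = 0.230.
μ = 4.942 − (-0.7722)·0.230 = 5.119.
E[T] = exp(μ + σ²/2) = exp(5.119 + 0.0263) = 172 ms.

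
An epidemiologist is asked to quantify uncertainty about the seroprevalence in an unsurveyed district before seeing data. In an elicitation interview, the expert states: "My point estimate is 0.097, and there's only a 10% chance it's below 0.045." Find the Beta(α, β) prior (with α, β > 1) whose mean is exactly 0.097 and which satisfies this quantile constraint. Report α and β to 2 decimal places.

α ≈ 4.17, β ≈ 38.83

With mean 0.097 fixed, write α = 0.097s, β = 0.903s where s = α+β.
Need P(θ < 0.045) = 0.1 under Beta(0.097s, 0.903s). Normal approximation: (q−m)/√(m(1−m)/s) ≈ z_{0.1} = -1.28, so s ≈ 0.097·0.903·(-1.28)²/(0.045−0.097)² = 53.2.
At s = 53.2: P(θ<0.045) ≈ 0.072. Adjusting to match 0.1 gives s ≈ 43.01.
So α = 0.097·43.01 ≈ 4.17, β = 0.903·43.01 ≈ 38.83.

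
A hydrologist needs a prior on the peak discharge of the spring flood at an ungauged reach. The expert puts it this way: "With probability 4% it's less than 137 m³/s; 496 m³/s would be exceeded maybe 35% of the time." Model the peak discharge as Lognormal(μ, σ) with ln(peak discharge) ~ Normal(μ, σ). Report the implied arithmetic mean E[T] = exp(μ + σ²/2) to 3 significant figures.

If T ~ Lognormal(μ,σ) then ln T ~ Normal(μ,σ), so the p-quantile of ln T is μ + z_p·σ.
ln(137) = 4.92 and ln(496) = 6.207; z_{0.04} = -1.751, z_{0.65} = 0.3853.
σ = (6.207 − 4.92)/(0.3853 − (-1.751)) = 0.602.
μ = 4.92 − (-1.751)·0.602 = 5.974.
E[T] = exp(μ + σ²/2) = exp(5.974 + 0.1814) = 471 m³/s.

E[T] ≈ 471 m³/s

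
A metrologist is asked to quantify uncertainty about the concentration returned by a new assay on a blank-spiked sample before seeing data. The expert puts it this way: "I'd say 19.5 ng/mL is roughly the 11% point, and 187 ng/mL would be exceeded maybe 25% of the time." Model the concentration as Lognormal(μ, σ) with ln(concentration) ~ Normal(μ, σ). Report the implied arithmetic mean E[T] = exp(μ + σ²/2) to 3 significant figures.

If T ~ Lognormal(μ,σ) then ln T ~ Normal(μ,σ), so the p-quantile of ln T is μ + z_p·σ.
ln(19.5) = 2.97 and ln(187) = 5.231; z_{0.11} = -1.227, z_{0.75} = 0.6745.
σ = (5.231 − 2.97)/(0.6745 − (-1.227)) = 1.189.
μ = 2.97 − (-1.227)·1.189 = 4.429.
E[T] = exp(μ + σ²/2) = exp(4.429 + 0.7071) = 170 ng/mL.

E[T] ≈ 170 ng/mL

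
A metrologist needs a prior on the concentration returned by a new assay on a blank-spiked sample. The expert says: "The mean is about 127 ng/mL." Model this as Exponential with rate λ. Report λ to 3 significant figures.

Exponential mean = 1/λ, so λ = 1/127.0 = 0.00787.

λ ≈ 0.00787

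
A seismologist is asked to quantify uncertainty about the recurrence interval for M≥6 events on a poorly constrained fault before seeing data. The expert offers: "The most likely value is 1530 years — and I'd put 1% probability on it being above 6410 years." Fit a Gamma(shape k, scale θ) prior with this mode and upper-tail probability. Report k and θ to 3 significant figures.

k ≈ 3.01, θ ≈ 761

Gamma(k,θ) with k>1 has mode (k−1)θ, so θ = 1530/(k−1).
Need P(X < 6410) = 0.99 with θ tied to k this way. Start at k = 2, θ = 1530: P(X<6410) ≈ 0.921.
Too low — raise k to concentrate. Iterating converges to k ≈ 3.01.
Then θ = 1530/(3.01−1) ≈ 761.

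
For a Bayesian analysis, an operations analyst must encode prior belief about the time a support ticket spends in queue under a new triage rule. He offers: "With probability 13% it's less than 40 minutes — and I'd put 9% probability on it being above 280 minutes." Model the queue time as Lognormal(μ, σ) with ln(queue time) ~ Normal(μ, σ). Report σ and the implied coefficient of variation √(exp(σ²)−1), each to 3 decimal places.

σ ≈ 0.789, CV ≈ 0.929

If T ~ Lognormal(μ,σ) then ln T ~ Normal(μ,σ), so the p-quantile of ln T is μ + z_p·σ.
ln(40) = 3.689 and ln(280) = 5.635; z_{0.13} = -1.126, z_{0.91} = 1.341.
σ = (5.635 − 3.689)/(1.341 − (-1.126)) = 0.789.
μ = 3.689 − (-1.126)·0.789 = 4.577.
CV = √(exp(σ²)−1) = √(exp(0.6221)−1) = 0.929.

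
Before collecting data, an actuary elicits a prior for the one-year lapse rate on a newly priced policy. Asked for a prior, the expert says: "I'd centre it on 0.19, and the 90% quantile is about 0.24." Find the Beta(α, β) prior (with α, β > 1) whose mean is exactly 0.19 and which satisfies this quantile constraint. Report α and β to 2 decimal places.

With mean 0.19 fixed, write α = 0.19s, β = 0.81s where s = α+β.
Need P(θ < 0.24) = 0.9 under Beta(0.19s, 0.81s). Normal approximation: (q−m)/√(m(1−m)/s) ≈ z_{0.9} = 1.28, so s ≈ 0.19·0.81·(1.28)²/(0.24−0.19)² = 101.1.
At s = 101.1: P(θ<0.24) ≈ 0.896. Adjusting to match 0.9 gives s ≈ 105.39.
So α = 0.19·105.39 ≈ 20.02, β = 0.81·105.39 ≈ 85.37.

α ≈ 20.02, β ≈ 85.37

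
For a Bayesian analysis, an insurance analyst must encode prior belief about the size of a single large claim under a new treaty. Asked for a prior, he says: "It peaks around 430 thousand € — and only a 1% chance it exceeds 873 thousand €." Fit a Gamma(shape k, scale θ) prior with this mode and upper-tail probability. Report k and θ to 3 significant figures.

Gamma(k,θ) with k>1 has mode (k−1)θ, so θ = 430/(k−1).
Need P(X < 873) = 0.99 with θ tied to k this way. Start at k = 2, θ = 430: P(X<873) ≈ 0.602.
Too low — raise k to concentrate. Iterating converges to k ≈ 10.8.
Then θ = 430/(10.8−1) ≈ 44.

k ≈ 10.8, θ ≈ 44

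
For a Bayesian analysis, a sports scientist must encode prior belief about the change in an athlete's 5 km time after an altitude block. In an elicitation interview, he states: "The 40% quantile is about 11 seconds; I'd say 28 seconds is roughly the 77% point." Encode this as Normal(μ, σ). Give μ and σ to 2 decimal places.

For Normal(μ,σ), the p-quantile is μ + z_p·σ. Here z_{0.4} = -0.2533, z_{0.77} = 0.7388.
So 11 = μ − 0.2533σ and 28 = μ + 0.7388σ.
Subtracting: σ = (28 − 11)/(0.7388 − (-0.2533)) = 17.13.
Then μ = 11 − (-0.2533)·17.13 = 15.34.

μ = 15.34, σ = 17.13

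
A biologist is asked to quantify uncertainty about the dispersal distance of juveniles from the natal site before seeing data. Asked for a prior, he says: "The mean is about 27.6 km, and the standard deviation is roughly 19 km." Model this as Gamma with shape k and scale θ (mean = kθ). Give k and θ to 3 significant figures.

k ≈ 2.11, θ ≈ 13.1

For Gamma(k, scale θ): mean = kθ, variance = kθ², so CV = 1/√k.
CV = SD/mean = 19/27.6 = 0.6884, hence k = 1/CV² = 2.11.
Then θ = mean/k = 27.6/2.11 = 13.1.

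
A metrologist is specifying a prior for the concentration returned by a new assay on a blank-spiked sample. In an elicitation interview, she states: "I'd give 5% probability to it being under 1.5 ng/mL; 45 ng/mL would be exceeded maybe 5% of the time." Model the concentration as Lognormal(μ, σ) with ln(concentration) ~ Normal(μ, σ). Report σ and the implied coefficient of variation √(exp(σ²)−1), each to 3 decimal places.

σ ≈ 1.034, CV ≈ 1.383

If T ~ Lognormal(μ,σ) then ln T ~ Normal(μ,σ), so the p-quantile of ln T is μ + z_p·σ.
ln(1.5) = 0.4055 and ln(45) = 3.807; z_{0.05} = -1.645, z_{0.95} = 1.645.
σ = (3.807 − 0.4055)/(1.645 − (-1.645)) = 1.034.
μ = 0.4055 − (-1.645)·1.034 = 2.106.
CV = √(exp(σ²)−1) = √(exp(1.0689)−1) = 1.383.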